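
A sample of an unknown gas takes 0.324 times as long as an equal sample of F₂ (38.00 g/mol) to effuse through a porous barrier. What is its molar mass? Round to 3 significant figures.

3.99 g/mol

By Graham's law, t_X/t_F₂ = √(M_X/M_F₂).
0.324 = √(M_X/38.00)
M_X = 38.00 × 0.324² = 38.00 × 0.1050 = 3.99 g/mol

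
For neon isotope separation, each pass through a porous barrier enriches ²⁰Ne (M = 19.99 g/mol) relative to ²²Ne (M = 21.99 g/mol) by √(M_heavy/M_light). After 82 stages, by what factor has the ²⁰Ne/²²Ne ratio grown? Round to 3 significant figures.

49.9

After 82 stages the ratio has grown by (√(21.99/19.99))^82 = (21.99/19.99)^(82/2).
= 1.10005^41 = 49.9.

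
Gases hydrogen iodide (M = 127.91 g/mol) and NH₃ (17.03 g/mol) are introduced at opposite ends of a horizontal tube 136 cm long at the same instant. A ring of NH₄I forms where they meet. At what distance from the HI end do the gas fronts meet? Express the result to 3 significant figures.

36.4 cm

The fronts meet when d_HI + d_NH₃ = L with d_HI/d_NH₃ = √(M_NH₃/M_HI) (Graham's law). Here √(M_NH₃/M_HI) = √(17.03/127.91) = 0.3649.
With d_HI + d_NH₃ = 136 cm, d_NH₃ = 136/(1 + 0.3649) = 99.64 cm.
d_HI = 136 − 99.64 = 36.4 cm.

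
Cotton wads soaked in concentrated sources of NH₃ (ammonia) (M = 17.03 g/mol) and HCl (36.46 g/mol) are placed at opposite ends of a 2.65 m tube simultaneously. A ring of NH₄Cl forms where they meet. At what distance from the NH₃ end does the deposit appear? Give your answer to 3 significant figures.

Distances travelled in equal time are proportional to diffusion rates, so d_NH₃/d_HCl = √(M_HCl/M_NH₃) = √(36.46/17.03) = 1.463.
With d_NH₃ + d_HCl = 2.65 m, d_HCl = 2.65/(1 + 1.463) = 1.076 m.
d_NH₃ = 2.65 − 1.076 = 1.57 m.

1.57 m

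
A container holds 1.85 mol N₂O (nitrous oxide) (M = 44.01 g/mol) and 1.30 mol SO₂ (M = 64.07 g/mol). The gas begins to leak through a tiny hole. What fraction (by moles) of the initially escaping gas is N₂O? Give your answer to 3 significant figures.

0.632

Rate_i ∝ x_i/√M_i (Graham's law weighted by mole fraction), so the effusate composition follows n_i/√M_i.
Mole fraction of N₂O in the effusate = (n_N₂O/√M_N₂O) / (n_N₂O/√M_N₂O + n_SO₂/√M_SO₂)
= (1.85/√44.01) / (1.85/√44.01 + 1.30/√64.07) = 0.2789/(0.2789 + 0.1624) = 0.632.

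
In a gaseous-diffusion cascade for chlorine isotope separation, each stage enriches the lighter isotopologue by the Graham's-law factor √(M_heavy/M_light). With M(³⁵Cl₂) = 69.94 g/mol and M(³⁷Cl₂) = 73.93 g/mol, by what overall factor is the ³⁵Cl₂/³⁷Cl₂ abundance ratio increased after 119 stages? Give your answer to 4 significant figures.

27.14

The single-stage factor is √(M_heavy/M_light), so 119 stages give [√(73.93/69.94)]^119 = (73.93/69.94)^(119/2).
= 1.05705^(119/2) = 27.14.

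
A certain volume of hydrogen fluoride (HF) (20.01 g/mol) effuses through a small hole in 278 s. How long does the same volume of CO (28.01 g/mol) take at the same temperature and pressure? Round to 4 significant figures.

328.9 s

Graham's law gives t_CO/t_HF = √(M_CO/M_HF) = √(28.01/20.01) = √1.400 = 1.183.
So the time for CO is 278 × 1.183 = 328.9 s.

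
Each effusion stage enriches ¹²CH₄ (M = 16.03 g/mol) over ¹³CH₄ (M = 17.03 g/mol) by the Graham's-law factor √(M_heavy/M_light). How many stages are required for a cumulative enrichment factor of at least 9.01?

73

Per stage α = (17.03/16.03)^(1/2) = 1.06238^0.5, giving ln α = 0.03026.
Need α^N ≥ 9.01 ⇒ N ≥ ln(9.01) / ln α = 2.198 / 0.03026 = 72.65.
Rounding up, N = 73 stages.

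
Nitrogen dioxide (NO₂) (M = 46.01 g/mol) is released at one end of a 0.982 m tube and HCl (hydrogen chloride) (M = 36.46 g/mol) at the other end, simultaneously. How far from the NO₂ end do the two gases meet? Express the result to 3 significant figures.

In equal time, each gas travels a distance ∝ its rate ∝ 1/√M, so d_NO₂/d_HCl = √(M_HCl/M_NO₂) = √(36.46/46.01) = 0.8902.
With d_NO₂ + d_HCl = 0.982 m, d_HCl = 0.982/(1 + 0.8902) = 0.5195 m.
d_NO₂ = 0.982 − 0.5195 = 0.462 m.

0.462 m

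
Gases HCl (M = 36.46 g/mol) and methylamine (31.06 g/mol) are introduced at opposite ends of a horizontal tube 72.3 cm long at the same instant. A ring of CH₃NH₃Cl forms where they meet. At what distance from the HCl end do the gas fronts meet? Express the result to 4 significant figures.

In equal time, each gas travels a distance ∝ its rate ∝ 1/√M, so d_HCl/d_CH₃NH₂ = √(M_CH₃NH₂/M_HCl) = √(31.06/36.46) = 0.9230.
With d_HCl + d_CH₃NH₂ = 72.3 cm, d_CH₃NH₂ = 72.3/(1 + 0.9230) = 37.60 cm.
d_HCl = 72.3 − 37.60 = 34.70 cm.

34.70 cm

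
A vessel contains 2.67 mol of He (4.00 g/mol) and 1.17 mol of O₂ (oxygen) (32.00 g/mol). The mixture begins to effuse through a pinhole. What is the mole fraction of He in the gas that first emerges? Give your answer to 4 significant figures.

0.8659

The effusion rate of species i is ∝ p_i/√M_i ∝ n_i/√M_i.
Mole fraction of He in the effusate = (n_He/√M_He) / (n_He/√M_He + n_O₂/√M_O₂)
= (2.67/√4.00) / (2.67/√4.00 + 1.17/√32.00) = 1.335/(1.335 + 0.2068) = 0.8659.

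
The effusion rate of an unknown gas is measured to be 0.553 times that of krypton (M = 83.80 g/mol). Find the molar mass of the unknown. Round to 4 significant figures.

Since effusion rate ∝ 1/√M, rate_X/rate_Kr = √(M_Kr/M_X).
0.553 = √(83.80/M_X)
M_X = 83.80 / 0.553² = 83.80 / 0.3058 = 274.0 g/mol

274.0 g/mol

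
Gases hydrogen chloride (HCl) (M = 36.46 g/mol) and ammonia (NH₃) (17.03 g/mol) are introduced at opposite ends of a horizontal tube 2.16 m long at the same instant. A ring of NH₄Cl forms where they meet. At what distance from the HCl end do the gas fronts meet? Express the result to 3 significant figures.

0.877 m

The fronts meet when d_HCl + d_NH₃ = L with d_HCl/d_NH₃ = √(M_NH₃/M_HCl) (Graham's law). Here √(M_NH₃/M_HCl) = √(17.03/36.46) = 0.6834.
With d_HCl + d_NH₃ = 2.16 m, d_NH₃ = 2.16/(1 + 0.6834) = 1.283 m.
d_HCl = 2.16 − 1.283 = 0.877 m.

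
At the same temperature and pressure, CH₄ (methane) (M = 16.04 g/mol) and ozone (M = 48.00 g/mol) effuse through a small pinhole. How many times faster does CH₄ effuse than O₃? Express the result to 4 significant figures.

1.730

From Graham's law, rate_CH₄/rate_O₃ = √(M_O₃/M_CH₄) = √(48.00/16.04) = √2.993 = 1.730.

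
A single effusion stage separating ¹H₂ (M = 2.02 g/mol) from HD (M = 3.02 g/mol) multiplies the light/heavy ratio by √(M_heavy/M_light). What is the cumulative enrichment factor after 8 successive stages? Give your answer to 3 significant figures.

After 8 stages the ratio has grown by (√(3.02/2.02))^8 = (3.02/2.02)^(8/2).
= 1.49505^4 = 5.00.

5.00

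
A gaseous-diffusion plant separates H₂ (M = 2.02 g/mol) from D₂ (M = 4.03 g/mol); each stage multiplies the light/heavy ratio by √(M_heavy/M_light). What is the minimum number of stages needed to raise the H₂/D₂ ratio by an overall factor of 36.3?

With α = √(4.03/2.02) per stage, ln α = ½ ln(1.99505) = 0.3453.
Need α^N ≥ 36.3 ⇒ N ≥ ln(36.3) / ln α = 3.592 / 0.3453 = 10.40.
Minimum whole number of stages: N = 11.

11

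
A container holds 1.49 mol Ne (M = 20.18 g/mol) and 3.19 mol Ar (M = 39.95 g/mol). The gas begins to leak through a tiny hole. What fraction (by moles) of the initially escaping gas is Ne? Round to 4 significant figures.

The effusion rate of species i is ∝ p_i/√M_i ∝ n_i/√M_i.
So x_Ne in the escaping gas = (n_Ne/√M_Ne) / Σ(n_i/√M_i)
= (1.49/√20.18) / (1.49/√20.18 + 3.19/√39.95) = 0.3317/(0.3317 + 0.5047) = 0.3966.

0.3966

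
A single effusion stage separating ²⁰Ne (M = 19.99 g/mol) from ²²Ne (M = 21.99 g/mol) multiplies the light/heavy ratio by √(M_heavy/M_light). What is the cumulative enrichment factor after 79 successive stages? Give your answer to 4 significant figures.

43.23

Each stage multiplies the ratio by α = √(21.99/19.99), so after 79 stages the overall factor is α^79 = (21.99/19.99)^(79/2).
= 1.10005^(79/2) = 43.23.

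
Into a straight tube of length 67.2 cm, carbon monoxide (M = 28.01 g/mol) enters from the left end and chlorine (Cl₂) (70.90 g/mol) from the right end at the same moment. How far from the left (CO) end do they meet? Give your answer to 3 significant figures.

In equal time, each gas travels a distance ∝ its rate ∝ 1/√M, so d_CO/d_Cl₂ = √(M_Cl₂/M_CO) = √(70.90/28.01) = 1.591.
With d_CO + d_Cl₂ = 67.2 cm, d_Cl₂ = 67.2/(1 + 1.591) = 25.94 cm.
d_CO = 67.2 − 25.94 = 41.3 cm.

41.3 cm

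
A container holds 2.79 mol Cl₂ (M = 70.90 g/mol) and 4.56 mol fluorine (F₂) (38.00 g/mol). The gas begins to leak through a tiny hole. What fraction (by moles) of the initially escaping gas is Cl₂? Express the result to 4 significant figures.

Rate_i ∝ x_i/√M_i (Graham's law weighted by mole fraction), so the effusate composition follows n_i/√M_i.
Mole fraction of Cl₂ in the effusate = (n_Cl₂/√M_Cl₂) / (n_Cl₂/√M_Cl₂ + n_F₂/√M_F₂)
= (2.79/√70.90) / (2.79/√70.90 + 4.56/√38.00) = 0.3313/(0.3313 + 0.7397) = 0.3094.

0.3094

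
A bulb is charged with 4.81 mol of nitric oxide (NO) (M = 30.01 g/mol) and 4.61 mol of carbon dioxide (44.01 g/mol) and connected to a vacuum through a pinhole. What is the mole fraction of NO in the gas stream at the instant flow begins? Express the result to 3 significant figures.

The effusion rate of species i is ∝ p_i/√M_i ∝ n_i/√M_i.
x_NO(eff) = (n_NO/√M_NO) / (n_NO/√M_NO + n_CO₂/√M_CO₂)
= (4.81/√30.01) / (4.81/√30.01 + 4.61/√44.01) = 0.8780/(0.8780 + 0.6949) = 0.558.

0.558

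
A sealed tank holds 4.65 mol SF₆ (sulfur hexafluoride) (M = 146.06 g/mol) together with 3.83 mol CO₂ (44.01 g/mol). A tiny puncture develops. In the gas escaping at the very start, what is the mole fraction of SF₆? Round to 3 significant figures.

0.400

Effusion rate of each component ∝ n_i/√M_i (partial pressure × 1/√M).
x_SF₆(eff) = (n_SF₆/√M_SF₆) / (n_SF₆/√M_SF₆ + n_CO₂/√M_CO₂)
= (4.65/√146.06) / (4.65/√146.06 + 3.83/√44.01) = 0.3848/(0.3848 + 0.5773) = 0.400.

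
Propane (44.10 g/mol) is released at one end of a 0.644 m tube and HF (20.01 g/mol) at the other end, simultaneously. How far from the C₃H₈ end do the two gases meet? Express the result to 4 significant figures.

Graham's law gives d_C₃H₈/d_HF = rate_C₃H₈/rate_HF = √(M_HF/M_C₃H₈) = √(20.01/44.10) = 0.6736.
With d_C₃H₈ + d_HF = 0.644 m, d_HF = 0.644/(1 + 0.6736) = 0.3848 m.
d_C₃H₈ = 0.644 − 0.3848 = 0.2592 m.

0.2592 m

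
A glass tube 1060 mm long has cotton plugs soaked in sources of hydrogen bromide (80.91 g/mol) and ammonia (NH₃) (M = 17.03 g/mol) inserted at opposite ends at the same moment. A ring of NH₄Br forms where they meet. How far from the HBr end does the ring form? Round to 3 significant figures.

333 mm

Graham's law gives d_HBr/d_NH₃ = rate_HBr/rate_NH₃ = √(M_NH₃/M_HBr) = √(17.03/80.91) = 0.4588.
With d_HBr + d_NH₃ = 1060 mm, d_NH₃ = 1060/(1 + 0.4588) = 726.6 mm.
d_HBr = 1060 − 726.6 = 333 mm.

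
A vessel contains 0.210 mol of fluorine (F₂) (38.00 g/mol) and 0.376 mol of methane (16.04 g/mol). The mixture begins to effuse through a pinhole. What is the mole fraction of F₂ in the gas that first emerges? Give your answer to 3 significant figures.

0.266

The effusion rate of species i is ∝ p_i/√M_i ∝ n_i/√M_i.
Mole fraction of F₂ in the effusate = (n_F₂/√M_F₂) / (n_F₂/√M_F₂ + n_CH₄/√M_CH₄)
= (0.210/√38.00) / (0.210/√38.00 + 0.376/√16.04) = 0.03407/(0.03407 + 0.09388) = 0.266.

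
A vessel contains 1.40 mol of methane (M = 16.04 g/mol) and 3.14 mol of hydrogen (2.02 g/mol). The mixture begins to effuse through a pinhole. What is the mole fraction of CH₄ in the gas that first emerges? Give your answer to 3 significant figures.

0.137

Each component's effusion rate ∝ (its partial pressure)·(1/√M) ∝ n_i/√M_i.
So x_CH₄ in the escaping gas = (n_CH₄/√M_CH₄) / Σ(n_i/√M_i)
= (1.40/√16.04) / (1.40/√16.04 + 3.14/√2.02) = 0.3496/(0.3496 + 2.209) = 0.137.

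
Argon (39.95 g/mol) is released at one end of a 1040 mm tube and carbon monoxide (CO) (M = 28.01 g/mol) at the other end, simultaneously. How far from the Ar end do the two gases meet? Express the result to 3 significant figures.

474 mm

Graham's law gives d_Ar/d_CO = rate_Ar/rate_CO = √(M_CO/M_Ar) = √(28.01/39.95) = 0.8373.
With d_Ar + d_CO = 1040 mm, d_CO = 1040/(1 + 0.8373) = 566.0 mm.
d_Ar = 1040 − 566.0 = 474 mm.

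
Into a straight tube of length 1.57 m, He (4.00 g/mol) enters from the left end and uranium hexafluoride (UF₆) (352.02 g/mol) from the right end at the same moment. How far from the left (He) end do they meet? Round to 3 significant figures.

In equal time, each gas travels a distance ∝ its rate ∝ 1/√M, so d_He/d_UF₆ = √(M_UF₆/M_He) = √(352.02/4.00) = 9.381.
With d_He + d_UF₆ = 1.57 m, d_UF₆ = 1.57/(1 + 9.381) = 0.1512 m.
d_He = 1.57 − 0.1512 = 1.42 m.

1.42 m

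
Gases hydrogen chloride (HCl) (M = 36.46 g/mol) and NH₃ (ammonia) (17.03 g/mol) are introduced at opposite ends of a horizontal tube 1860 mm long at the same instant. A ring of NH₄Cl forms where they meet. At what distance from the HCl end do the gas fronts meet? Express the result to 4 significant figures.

755.1 mm

Distances travelled in equal time are proportional to diffusion rates, so d_HCl/d_NH₃ = √(M_NH₃/M_HCl) = √(17.03/36.46) = 0.6834.
With d_HCl + d_NH₃ = 1860 mm, d_NH₃ = 1860/(1 + 0.6834) = 1105 mm.
d_HCl = 1860 − 1105 = 755.1 mm.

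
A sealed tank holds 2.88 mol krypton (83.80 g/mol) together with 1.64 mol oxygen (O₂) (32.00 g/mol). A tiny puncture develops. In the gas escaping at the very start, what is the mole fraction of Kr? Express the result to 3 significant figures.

The effusion rate of species i is ∝ p_i/√M_i ∝ n_i/√M_i.
x_Kr(eff) = (n_Kr/√M_Kr) / (n_Kr/√M_Kr + n_O₂/√M_O₂)
= (2.88/√83.80) / (2.88/√83.80 + 1.64/√32.00) = 0.3146/(0.3146 + 0.2899) = 0.520.

0.520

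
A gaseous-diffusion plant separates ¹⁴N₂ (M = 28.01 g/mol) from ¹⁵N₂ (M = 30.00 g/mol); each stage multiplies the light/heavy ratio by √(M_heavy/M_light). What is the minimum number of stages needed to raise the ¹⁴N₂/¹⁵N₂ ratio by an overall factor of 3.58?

38

With α = √(30.00/28.01) per stage, ln α = ½ ln(1.07105) = 0.03432.
Need α^N ≥ 3.58 ⇒ N ≥ ln(3.58) / ln α = 1.275 / 0.03432 = 37.16.
So at least 38 stages are needed.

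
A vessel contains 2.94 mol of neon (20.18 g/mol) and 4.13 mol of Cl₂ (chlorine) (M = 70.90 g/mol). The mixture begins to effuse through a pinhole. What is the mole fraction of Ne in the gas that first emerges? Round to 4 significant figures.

Effusion rate of each component ∝ n_i/√M_i (partial pressure × 1/√M).
So x_Ne in the escaping gas = (n_Ne/√M_Ne) / Σ(n_i/√M_i)
= (2.94/√20.18) / (2.94/√20.18 + 4.13/√70.90) = 0.6545/(0.6545 + 0.4905) = 0.5716.

0.5716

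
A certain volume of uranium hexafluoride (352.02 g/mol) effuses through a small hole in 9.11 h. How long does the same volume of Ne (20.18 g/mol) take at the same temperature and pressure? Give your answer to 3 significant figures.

2.18 h

Graham's law gives t_Ne/t_UF₆ = √(M_Ne/M_UF₆) = √(20.18/352.02) = √0.05733 = 0.2394.
So the time for Ne is 9.11 × 0.2394 = 2.18 h.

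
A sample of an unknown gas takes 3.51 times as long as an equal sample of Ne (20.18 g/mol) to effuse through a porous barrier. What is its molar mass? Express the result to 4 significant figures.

From Graham's law, t_X/t_Ne = √(M_X/M_Ne).
3.51 = √(M_X/20.18)
M_X = 20.18 × 3.51² = 20.18 × 12.32 = 248.6 g/mol

248.6 g/mol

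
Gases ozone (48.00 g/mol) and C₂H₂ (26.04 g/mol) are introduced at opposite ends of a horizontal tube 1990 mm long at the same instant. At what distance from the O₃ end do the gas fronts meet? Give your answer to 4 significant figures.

844.0 mm

The fronts meet when d_O₃ + d_C₂H₂ = L with d_O₃/d_C₂H₂ = √(M_C₂H₂/M_O₃) (Graham's law). Here √(M_C₂H₂/M_O₃) = √(26.04/48.00) = 0.7365.
With d_O₃ + d_C₂H₂ = 1990 mm, d_C₂H₂ = 1990/(1 + 0.7365) = 1146 mm.
d_O₃ = 1990 − 1146 = 844.0 mm.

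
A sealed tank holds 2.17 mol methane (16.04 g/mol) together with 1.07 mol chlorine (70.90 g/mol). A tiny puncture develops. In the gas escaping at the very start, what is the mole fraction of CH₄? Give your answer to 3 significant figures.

Each component's effusion rate ∝ (its partial pressure)·(1/√M) ∝ n_i/√M_i.
x_CH₄(eff) = (n_CH₄/√M_CH₄) / (n_CH₄/√M_CH₄ + n_Cl₂/√M_Cl₂)
= (2.17/√16.04) / (2.17/√16.04 + 1.07/√70.90) = 0.5418/(0.5418 + 0.1271) = 0.810.

0.810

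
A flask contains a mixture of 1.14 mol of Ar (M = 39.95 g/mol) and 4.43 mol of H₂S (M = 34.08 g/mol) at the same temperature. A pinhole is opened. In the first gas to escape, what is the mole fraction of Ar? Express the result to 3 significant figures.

0.192

Effusion rate of each component ∝ n_i/√M_i (partial pressure × 1/√M).
x_Ar(eff) = (n_Ar/√M_Ar) / (n_Ar/√M_Ar + n_H₂S/√M_H₂S)
= (1.14/√39.95) / (1.14/√39.95 + 4.43/√34.08) = 0.1804/(0.1804 + 0.7588) = 0.192.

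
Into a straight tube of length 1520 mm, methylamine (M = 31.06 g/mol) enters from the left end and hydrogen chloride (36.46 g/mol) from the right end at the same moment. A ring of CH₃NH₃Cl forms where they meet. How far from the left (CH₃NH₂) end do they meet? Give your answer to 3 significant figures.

790 mm

The fronts meet when d_CH₃NH₂ + d_HCl = L with d_CH₃NH₂/d_HCl = √(M_HCl/M_CH₃NH₂) (Graham's law). Here √(M_HCl/M_CH₃NH₂) = √(36.46/31.06) = 1.083.
With d_CH₃NH₂ + d_HCl = 1520 mm, d_HCl = 1520/(1 + 1.083) = 729.6 mm.
d_CH₃NH₂ = 1520 − 729.6 = 790 mm.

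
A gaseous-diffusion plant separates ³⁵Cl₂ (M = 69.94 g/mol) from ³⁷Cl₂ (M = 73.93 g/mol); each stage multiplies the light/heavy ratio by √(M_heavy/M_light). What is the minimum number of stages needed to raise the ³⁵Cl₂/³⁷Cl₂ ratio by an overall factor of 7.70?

With α = √(73.93/69.94) per stage, ln α = ½ ln(1.05705) = 0.02774.
Need α^N ≥ 7.70 ⇒ N ≥ ln(7.70) / ln α = 2.041 / 0.02774 = 73.58.
Minimum whole number of stages: N = 74.

74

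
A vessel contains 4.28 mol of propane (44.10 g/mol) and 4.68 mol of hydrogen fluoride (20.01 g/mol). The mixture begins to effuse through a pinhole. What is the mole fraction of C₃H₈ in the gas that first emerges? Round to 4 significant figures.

0.3812

The effusion rate of species i is ∝ p_i/√M_i ∝ n_i/√M_i.
So x_C₃H₈ in the escaping gas = (n_C₃H₈/√M_C₃H₈) / Σ(n_i/√M_i)
= (4.28/√44.10) / (4.28/√44.10 + 4.68/√20.01) = 0.6445/(0.6445 + 1.046) = 0.3812.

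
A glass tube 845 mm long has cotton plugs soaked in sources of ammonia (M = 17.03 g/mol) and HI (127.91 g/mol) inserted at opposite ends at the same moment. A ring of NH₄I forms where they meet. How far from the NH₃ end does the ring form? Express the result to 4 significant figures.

619.1 mm

Distances travelled in equal time are proportional to diffusion rates, so d_NH₃/d_HI = √(M_HI/M_NH₃) = √(127.91/17.03) = 2.741.
With d_NH₃ + d_HI = 845 mm, d_HI = 845/(1 + 2.741) = 225.9 mm.
d_NH₃ = 845 − 225.9 = 619.1 mm.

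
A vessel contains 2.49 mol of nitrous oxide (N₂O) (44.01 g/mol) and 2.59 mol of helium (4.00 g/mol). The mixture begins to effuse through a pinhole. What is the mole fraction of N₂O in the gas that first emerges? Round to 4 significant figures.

Effusion rate of each component ∝ n_i/√M_i (partial pressure × 1/√M).
Mole fraction of N₂O in the effusate = (n_N₂O/√M_N₂O) / (n_N₂O/√M_N₂O + n_He/√M_He)
= (2.49/√44.01) / (2.49/√44.01 + 2.59/√4.00) = 0.3753/(0.3753 + 1.295) = 0.2247.

0.2247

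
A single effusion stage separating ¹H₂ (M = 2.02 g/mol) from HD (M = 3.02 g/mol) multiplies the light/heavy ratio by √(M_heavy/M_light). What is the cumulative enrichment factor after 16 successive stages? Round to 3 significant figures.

Each stage multiplies the ratio by α = √(3.02/2.02), so after 16 stages the overall factor is α^16 = (3.02/2.02)^(16/2).
= 1.49505^8 = 25.0.

25.0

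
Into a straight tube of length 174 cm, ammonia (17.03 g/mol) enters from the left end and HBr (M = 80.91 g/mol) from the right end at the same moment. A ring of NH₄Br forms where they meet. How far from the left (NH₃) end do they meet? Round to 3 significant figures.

119 cm

Distances travelled in equal time are proportional to diffusion rates, so d_NH₃/d_HBr = √(M_HBr/M_NH₃) = √(80.91/17.03) = 2.180.
With d_NH₃ + d_HBr = 174 cm, d_HBr = 174/(1 + 2.180) = 54.72 cm.
d_NH₃ = 174 − 54.72 = 119 cm.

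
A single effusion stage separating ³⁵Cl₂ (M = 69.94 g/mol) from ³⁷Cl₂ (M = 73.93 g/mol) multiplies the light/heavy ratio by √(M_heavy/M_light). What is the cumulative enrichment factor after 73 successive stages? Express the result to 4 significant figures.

7.577

After 73 stages the ratio has grown by (√(73.93/69.94))^73 = (73.93/69.94)^(73/2).
= 1.05705^(73/2) = 7.577.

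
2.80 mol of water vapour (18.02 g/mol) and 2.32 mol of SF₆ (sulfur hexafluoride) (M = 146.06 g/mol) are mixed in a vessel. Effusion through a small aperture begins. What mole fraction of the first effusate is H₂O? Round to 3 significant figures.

0.775

Rate_i ∝ x_i/√M_i (Graham's law weighted by mole fraction), so the effusate composition follows n_i/√M_i.
So x_H₂O in the escaping gas = (n_H₂O/√M_H₂O) / Σ(n_i/√M_i)
= (2.80/√18.02) / (2.80/√18.02 + 2.32/√146.06) = 0.6596/(0.6596 + 0.1920) = 0.775.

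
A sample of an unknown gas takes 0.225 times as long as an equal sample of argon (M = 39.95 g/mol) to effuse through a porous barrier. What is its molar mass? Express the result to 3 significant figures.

Using Graham's law: t_X/t_Ar = √(M_X/M_Ar).
0.225 = √(M_X/39.95)
M_X = 39.95 × 0.225² = 39.95 × 0.05063 = 2.02 g/mol

2.02 g/mol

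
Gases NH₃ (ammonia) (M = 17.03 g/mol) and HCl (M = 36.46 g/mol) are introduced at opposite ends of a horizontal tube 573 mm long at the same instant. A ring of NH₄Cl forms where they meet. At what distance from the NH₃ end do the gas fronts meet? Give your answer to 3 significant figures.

340 mm

Graham's law gives d_NH₃/d_HCl = rate_NH₃/rate_HCl = √(M_HCl/M_NH₃) = √(36.46/17.03) = 1.463.
With d_NH₃ + d_HCl = 573 mm, d_HCl = 573/(1 + 1.463) = 232.6 mm.
d_NH₃ = 573 − 232.6 = 340 mm.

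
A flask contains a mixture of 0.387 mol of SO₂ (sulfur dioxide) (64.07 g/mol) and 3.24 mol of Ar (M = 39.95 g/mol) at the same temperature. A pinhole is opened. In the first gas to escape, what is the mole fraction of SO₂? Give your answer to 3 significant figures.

0.0862

Each component's effusion rate ∝ (its partial pressure)·(1/√M) ∝ n_i/√M_i.
x_SO₂(eff) = (n_SO₂/√M_SO₂) / (n_SO₂/√M_SO₂ + n_Ar/√M_Ar)
= (0.387/√64.07) / (0.387/√64.07 + 3.24/√39.95) = 0.04835/(0.04835 + 0.5126) = 0.0862.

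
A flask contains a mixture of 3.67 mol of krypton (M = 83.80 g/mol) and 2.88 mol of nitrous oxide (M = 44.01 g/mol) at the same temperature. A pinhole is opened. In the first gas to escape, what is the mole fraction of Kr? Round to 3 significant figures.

Each component's effusion rate ∝ (its partial pressure)·(1/√M) ∝ n_i/√M_i.
Mole fraction of Kr in the effusate = (n_Kr/√M_Kr) / (n_Kr/√M_Kr + n_N₂O/√M_N₂O)
= (3.67/√83.80) / (3.67/√83.80 + 2.88/√44.01) = 0.4009/(0.4009 + 0.4341) = 0.480.

0.480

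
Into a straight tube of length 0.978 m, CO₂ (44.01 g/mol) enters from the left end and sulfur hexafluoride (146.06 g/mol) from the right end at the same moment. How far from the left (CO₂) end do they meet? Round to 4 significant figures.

0.6314 m

In equal time, each gas travels a distance ∝ its rate ∝ 1/√M, so d_CO₂/d_SF₆ = √(M_SF₆/M_CO₂) = √(146.06/44.01) = 1.822.
With d_CO₂ + d_SF₆ = 0.978 m, d_SF₆ = 0.978/(1 + 1.822) = 0.3466 m.
d_CO₂ = 0.978 − 0.3466 = 0.6314 m.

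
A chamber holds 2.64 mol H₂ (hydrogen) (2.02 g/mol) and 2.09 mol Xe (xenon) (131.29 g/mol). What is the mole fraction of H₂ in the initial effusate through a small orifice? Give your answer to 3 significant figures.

Rate_i ∝ x_i/√M_i (Graham's law weighted by mole fraction), so the effusate composition follows n_i/√M_i.
x_H₂(eff) = (n_H₂/√M_H₂) / (n_H₂/√M_H₂ + n_Xe/√M_Xe)
= (2.64/√2.02) / (2.64/√2.02 + 2.09/√131.29) = 1.857/(1.857 + 0.1824) = 0.911.

0.911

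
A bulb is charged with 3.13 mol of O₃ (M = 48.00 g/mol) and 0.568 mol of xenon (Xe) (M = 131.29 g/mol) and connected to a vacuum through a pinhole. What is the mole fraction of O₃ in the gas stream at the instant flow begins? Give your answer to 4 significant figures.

The effusion rate of species i is ∝ p_i/√M_i ∝ n_i/√M_i.
x_O₃(eff) = (n_O₃/√M_O₃) / (n_O₃/√M_O₃ + n_Xe/√M_Xe)
= (3.13/√48.00) / (3.13/√48.00 + 0.568/√131.29) = 0.4518/(0.4518 + 0.04957) = 0.9011.

0.9011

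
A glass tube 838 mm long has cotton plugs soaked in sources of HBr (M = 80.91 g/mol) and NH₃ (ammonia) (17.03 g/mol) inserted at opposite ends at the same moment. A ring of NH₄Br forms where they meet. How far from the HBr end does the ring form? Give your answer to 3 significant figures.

264 mm

Graham's law gives d_HBr/d_NH₃ = rate_HBr/rate_NH₃ = √(M_NH₃/M_HBr) = √(17.03/80.91) = 0.4588.
With d_HBr + d_NH₃ = 838 mm, d_NH₃ = 838/(1 + 0.4588) = 574.5 mm.
d_HBr = 838 − 574.5 = 264 mm.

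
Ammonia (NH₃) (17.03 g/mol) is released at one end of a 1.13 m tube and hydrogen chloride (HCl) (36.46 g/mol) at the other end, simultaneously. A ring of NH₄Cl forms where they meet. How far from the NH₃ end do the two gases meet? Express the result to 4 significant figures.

The fronts meet when d_NH₃ + d_HCl = L with d_NH₃/d_HCl = √(M_HCl/M_NH₃) (Graham's law). Here √(M_HCl/M_NH₃) = √(36.46/17.03) = 1.463.
With d_NH₃ + d_HCl = 1.13 m, d_HCl = 1.13/(1 + 1.463) = 0.4588 m.
d_NH₃ = 1.13 − 0.4588 = 0.6712 m.

0.6712 m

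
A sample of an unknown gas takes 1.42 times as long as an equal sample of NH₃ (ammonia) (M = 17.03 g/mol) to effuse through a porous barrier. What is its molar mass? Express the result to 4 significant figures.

34.34 g/mol

Since effusion rate ∝ 1/√M, t_X/t_NH₃ = √(M_X/M_NH₃).
1.42 = √(M_X/17.03)
M_X = 17.03 × 1.42² = 17.03 × 2.016 = 34.34 g/mol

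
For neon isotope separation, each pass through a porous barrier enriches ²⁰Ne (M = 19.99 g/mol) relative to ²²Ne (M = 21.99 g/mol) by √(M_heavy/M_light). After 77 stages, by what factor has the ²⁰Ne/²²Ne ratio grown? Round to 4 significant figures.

After 77 stages the ratio has grown by (√(21.99/19.99))^77 = (21.99/19.99)^(77/2).
= 1.10005^(77/2) = 39.30.

39.30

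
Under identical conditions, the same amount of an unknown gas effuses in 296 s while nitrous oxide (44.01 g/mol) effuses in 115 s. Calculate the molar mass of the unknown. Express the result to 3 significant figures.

Since effusion rate ∝ 1/√M, t_X/t_N₂O = √(M_X/M_N₂O).
296/115 = 2.574 = √(M_X/44.01)
M_X = 44.01 × 2.574² = 44.01 × 6.625 = 292 g/mol

292 g/mol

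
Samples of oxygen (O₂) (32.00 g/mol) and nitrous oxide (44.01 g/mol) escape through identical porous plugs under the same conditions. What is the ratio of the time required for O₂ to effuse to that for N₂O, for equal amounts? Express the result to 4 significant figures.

0.8527

From Graham's law, t_O₂/t_N₂O = √(M_O₂/M_N₂O) = √(32.00/44.01) = √0.7271 = 0.8527.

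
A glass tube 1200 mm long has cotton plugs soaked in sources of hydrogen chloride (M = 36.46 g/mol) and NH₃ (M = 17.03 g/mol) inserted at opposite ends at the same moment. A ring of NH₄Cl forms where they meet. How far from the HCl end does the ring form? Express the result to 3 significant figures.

The fronts meet when d_HCl + d_NH₃ = L with d_HCl/d_NH₃ = √(M_NH₃/M_HCl) (Graham's law). Here √(M_NH₃/M_HCl) = √(17.03/36.46) = 0.6834.
With d_HCl + d_NH₃ = 1200 mm, d_NH₃ = 1200/(1 + 0.6834) = 712.8 mm.
d_HCl = 1200 − 712.8 = 487 mm.

487 mm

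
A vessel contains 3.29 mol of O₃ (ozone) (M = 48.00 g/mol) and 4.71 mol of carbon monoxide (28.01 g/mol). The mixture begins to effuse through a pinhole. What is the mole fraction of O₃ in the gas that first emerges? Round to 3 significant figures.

0.348

Rate_i ∝ x_i/√M_i (Graham's law weighted by mole fraction), so the effusate composition follows n_i/√M_i.
x_O₃(eff) = (n_O₃/√M_O₃) / (n_O₃/√M_O₃ + n_CO/√M_CO)
= (3.29/√48.00) / (3.29/√48.00 + 4.71/√28.01) = 0.4749/(0.4749 + 0.8899) = 0.348.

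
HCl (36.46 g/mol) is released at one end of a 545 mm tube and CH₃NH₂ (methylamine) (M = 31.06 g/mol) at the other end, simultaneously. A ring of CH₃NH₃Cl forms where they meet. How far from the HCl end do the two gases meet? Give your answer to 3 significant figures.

262 mm

Distances travelled in equal time are proportional to diffusion rates, so d_HCl/d_CH₃NH₂ = √(M_CH₃NH₂/M_HCl) = √(31.06/36.46) = 0.9230.
With d_HCl + d_CH₃NH₂ = 545 mm, d_CH₃NH₂ = 545/(1 + 0.9230) = 283.4 mm.
d_HCl = 545 − 283.4 = 262 mm.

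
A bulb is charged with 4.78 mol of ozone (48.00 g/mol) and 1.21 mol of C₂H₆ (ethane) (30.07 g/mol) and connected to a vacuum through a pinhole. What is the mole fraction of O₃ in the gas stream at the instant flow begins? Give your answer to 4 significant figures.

0.7577

Each component's effusion rate ∝ (its partial pressure)·(1/√M) ∝ n_i/√M_i.
x_O₃(eff) = (n_O₃/√M_O₃) / (n_O₃/√M_O₃ + n_C₂H₆/√M_C₂H₆)
= (4.78/√48.00) / (4.78/√48.00 + 1.21/√30.07) = 0.6899/(0.6899 + 0.2207) = 0.7577.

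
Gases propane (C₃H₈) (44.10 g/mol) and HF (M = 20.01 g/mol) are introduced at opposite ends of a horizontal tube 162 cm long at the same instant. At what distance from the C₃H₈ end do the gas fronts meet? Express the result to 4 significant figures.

65.20 cm

Distances travelled in equal time are proportional to diffusion rates, so d_C₃H₈/d_HF = √(M_HF/M_C₃H₈) = √(20.01/44.10) = 0.6736.
With d_C₃H₈ + d_HF = 162 cm, d_HF = 162/(1 + 0.6736) = 96.80 cm.
d_C₃H₈ = 162 − 96.80 = 65.20 cm.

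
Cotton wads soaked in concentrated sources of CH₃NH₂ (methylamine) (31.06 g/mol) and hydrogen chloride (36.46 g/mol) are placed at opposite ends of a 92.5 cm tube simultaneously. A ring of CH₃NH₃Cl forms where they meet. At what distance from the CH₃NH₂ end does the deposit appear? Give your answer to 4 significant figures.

Distances travelled in equal time are proportional to diffusion rates, so d_CH₃NH₂/d_HCl = √(M_HCl/M_CH₃NH₂) = √(36.46/31.06) = 1.083.
With d_CH₃NH₂ + d_HCl = 92.5 cm, d_HCl = 92.5/(1 + 1.083) = 44.40 cm.
d_CH₃NH₂ = 92.5 − 44.40 = 48.10 cm.

48.10 cm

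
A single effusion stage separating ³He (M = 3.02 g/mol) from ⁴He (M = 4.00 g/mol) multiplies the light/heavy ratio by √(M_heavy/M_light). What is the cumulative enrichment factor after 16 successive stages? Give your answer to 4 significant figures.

9.472

Overall factor = α^16 with α = √(4.00/3.02), i.e. (4.00/3.02)^(16/2).
= 1.32450^8 = 9.472.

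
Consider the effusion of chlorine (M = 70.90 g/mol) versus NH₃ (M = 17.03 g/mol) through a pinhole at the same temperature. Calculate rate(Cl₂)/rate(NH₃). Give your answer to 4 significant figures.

Since effusion rate ∝ 1/√M, rate_Cl₂/rate_NH₃ = √(M_NH₃/M_Cl₂) = √(17.03/70.90) = √0.2402 = 0.4901.

0.4901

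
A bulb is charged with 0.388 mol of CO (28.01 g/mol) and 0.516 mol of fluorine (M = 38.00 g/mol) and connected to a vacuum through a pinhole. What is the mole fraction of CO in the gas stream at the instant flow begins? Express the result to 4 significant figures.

0.4669

The effusion rate of species i is ∝ p_i/√M_i ∝ n_i/√M_i.
x_CO(eff) = (n_CO/√M_CO) / (n_CO/√M_CO + n_F₂/√M_F₂)
= (0.388/√28.01) / (0.388/√28.01 + 0.516/√38.00) = 0.07331/(0.07331 + 0.08371) = 0.4669.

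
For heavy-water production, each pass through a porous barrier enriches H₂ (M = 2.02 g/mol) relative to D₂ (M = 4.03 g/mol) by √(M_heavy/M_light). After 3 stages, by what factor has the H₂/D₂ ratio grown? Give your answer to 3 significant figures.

The single-stage factor is √(M_heavy/M_light), so 3 stages give [√(4.03/2.02)]^3 = (4.03/2.02)^(3/2).
= 1.99505^(3/2) = 2.82.

2.82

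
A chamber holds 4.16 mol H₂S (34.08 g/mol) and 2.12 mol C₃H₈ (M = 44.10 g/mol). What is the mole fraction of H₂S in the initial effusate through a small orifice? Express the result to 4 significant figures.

Effusion rate of each component ∝ n_i/√M_i (partial pressure × 1/√M).
Mole fraction of H₂S in the effusate = (n_H₂S/√M_H₂S) / (n_H₂S/√M_H₂S + n_C₃H₈/√M_C₃H₈)
= (4.16/√34.08) / (4.16/√34.08 + 2.12/√44.10) = 0.7126/(0.7126 + 0.3192) = 0.6906.

0.6906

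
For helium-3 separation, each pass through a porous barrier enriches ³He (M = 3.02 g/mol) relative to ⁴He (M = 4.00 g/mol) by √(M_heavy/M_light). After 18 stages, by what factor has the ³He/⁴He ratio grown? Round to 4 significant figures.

The single-stage factor is √(M_heavy/M_light), so 18 stages give [√(4.00/3.02)]^18 = (4.00/3.02)^(18/2).
= 1.32450^9 = 12.55.

12.55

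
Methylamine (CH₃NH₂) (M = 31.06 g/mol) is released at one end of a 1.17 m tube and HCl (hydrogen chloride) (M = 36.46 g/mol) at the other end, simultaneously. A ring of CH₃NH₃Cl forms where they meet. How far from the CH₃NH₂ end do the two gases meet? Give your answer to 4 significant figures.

Graham's law gives d_CH₃NH₂/d_HCl = rate_CH₃NH₂/rate_HCl = √(M_HCl/M_CH₃NH₂) = √(36.46/31.06) = 1.083.
With d_CH₃NH₂ + d_HCl = 1.17 m, d_HCl = 1.17/(1 + 1.083) = 0.5616 m.
d_CH₃NH₂ = 1.17 − 0.5616 = 0.6084 m.

0.6084 m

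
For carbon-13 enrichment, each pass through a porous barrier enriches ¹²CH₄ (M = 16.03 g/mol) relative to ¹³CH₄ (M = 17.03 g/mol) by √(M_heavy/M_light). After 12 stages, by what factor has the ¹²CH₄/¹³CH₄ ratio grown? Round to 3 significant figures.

The single-stage factor is √(M_heavy/M_light), so 12 stages give [√(17.03/16.03)]^12 = (17.03/16.03)^(12/2).
= 1.06238^6 = 1.44.

1.44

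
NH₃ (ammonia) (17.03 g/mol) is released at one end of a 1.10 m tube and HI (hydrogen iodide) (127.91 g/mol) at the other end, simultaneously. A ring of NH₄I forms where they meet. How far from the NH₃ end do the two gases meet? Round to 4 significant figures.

The fronts meet when d_NH₃ + d_HI = L with d_NH₃/d_HI = √(M_HI/M_NH₃) (Graham's law). Here √(M_HI/M_NH₃) = √(127.91/17.03) = 2.741.
With d_NH₃ + d_HI = 1.10 m, d_HI = 1.10/(1 + 2.741) = 0.2941 m.
d_NH₃ = 1.10 − 0.2941 = 0.8059 m.

0.8059 m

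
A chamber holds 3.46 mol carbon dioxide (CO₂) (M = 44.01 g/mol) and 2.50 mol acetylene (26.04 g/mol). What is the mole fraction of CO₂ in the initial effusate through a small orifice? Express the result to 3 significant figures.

Each component's effusion rate ∝ (its partial pressure)·(1/√M) ∝ n_i/√M_i.
Mole fraction of CO₂ in the effusate = (n_CO₂/√M_CO₂) / (n_CO₂/√M_CO₂ + n_C₂H₂/√M_C₂H₂)
= (3.46/√44.01) / (3.46/√44.01 + 2.50/√26.04) = 0.5216/(0.5216 + 0.4899) = 0.516.

0.516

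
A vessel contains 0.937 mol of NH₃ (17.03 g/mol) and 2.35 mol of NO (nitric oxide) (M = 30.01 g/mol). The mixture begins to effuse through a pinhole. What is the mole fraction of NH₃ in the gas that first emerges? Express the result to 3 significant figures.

Each component's effusion rate ∝ (its partial pressure)·(1/√M) ∝ n_i/√M_i.
Mole fraction of NH₃ in the effusate = (n_NH₃/√M_NH₃) / (n_NH₃/√M_NH₃ + n_NO/√M_NO)
= (0.937/√17.03) / (0.937/√17.03 + 2.35/√30.01) = 0.2271/(0.2271 + 0.4290) = 0.346.

0.346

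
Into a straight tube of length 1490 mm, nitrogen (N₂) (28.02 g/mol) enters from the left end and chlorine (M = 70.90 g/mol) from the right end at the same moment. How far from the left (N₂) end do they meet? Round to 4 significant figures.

The fronts meet when d_N₂ + d_Cl₂ = L with d_N₂/d_Cl₂ = √(M_Cl₂/M_N₂) (Graham's law). Here √(M_Cl₂/M_N₂) = √(70.90/28.02) = 1.591.
With d_N₂ + d_Cl₂ = 1490 mm, d_Cl₂ = 1490/(1 + 1.591) = 575.1 mm.
d_N₂ = 1490 − 575.1 = 914.9 mm.

914.9 mm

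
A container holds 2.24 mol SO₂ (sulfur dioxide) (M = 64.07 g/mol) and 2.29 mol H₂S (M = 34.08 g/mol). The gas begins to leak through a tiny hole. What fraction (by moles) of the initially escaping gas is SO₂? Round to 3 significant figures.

0.416

Effusion rate of each component ∝ n_i/√M_i (partial pressure × 1/√M).
So x_SO₂ in the escaping gas = (n_SO₂/√M_SO₂) / Σ(n_i/√M_i)
= (2.24/√64.07) / (2.24/√64.07 + 2.29/√34.08) = 0.2798/(0.2798 + 0.3923) = 0.416.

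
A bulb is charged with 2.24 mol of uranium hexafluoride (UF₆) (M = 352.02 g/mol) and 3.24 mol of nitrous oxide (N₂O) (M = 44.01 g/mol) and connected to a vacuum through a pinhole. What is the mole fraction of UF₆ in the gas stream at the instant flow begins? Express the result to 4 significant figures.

0.1964

Effusion rate of each component ∝ n_i/√M_i (partial pressure × 1/√M).
x_UF₆(eff) = (n_UF₆/√M_UF₆) / (n_UF₆/√M_UF₆ + n_N₂O/√M_N₂O)
= (2.24/√352.02) / (2.24/√352.02 + 3.24/√44.01) = 0.1194/(0.1194 + 0.4884) = 0.1964.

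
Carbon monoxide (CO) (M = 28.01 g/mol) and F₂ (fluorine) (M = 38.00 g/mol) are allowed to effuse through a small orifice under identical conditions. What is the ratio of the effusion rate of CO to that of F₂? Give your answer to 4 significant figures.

1.165

Using Graham's law: rate_CO/rate_F₂ = √(M_F₂/M_CO) = √(38.00/28.01) = √1.357 = 1.165.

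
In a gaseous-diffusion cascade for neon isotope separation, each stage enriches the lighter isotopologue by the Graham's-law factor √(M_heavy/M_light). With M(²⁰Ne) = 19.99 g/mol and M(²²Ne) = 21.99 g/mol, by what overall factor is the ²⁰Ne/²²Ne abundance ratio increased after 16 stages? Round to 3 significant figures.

After 16 stages the ratio has grown by (√(21.99/19.99))^16 = (21.99/19.99)^(16/2).
= 1.10005^8 = 2.14.

2.14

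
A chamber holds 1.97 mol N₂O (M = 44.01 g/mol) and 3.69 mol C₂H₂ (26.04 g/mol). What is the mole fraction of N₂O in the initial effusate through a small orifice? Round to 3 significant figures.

The effusion rate of species i is ∝ p_i/√M_i ∝ n_i/√M_i.
x_N₂O(eff) = (n_N₂O/√M_N₂O) / (n_N₂O/√M_N₂O + n_C₂H₂/√M_C₂H₂)
= (1.97/√44.01) / (1.97/√44.01 + 3.69/√26.04) = 0.2970/(0.2970 + 0.7231) = 0.291.

0.291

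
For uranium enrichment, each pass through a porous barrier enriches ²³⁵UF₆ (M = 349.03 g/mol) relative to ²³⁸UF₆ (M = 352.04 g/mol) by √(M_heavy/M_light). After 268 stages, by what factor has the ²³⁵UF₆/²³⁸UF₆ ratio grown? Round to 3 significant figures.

The single-stage factor is √(M_heavy/M_light), so 268 stages give [√(352.04/349.03)]^268 = (352.04/349.03)^(268/2).
= 1.00862^134 = 3.16.

3.16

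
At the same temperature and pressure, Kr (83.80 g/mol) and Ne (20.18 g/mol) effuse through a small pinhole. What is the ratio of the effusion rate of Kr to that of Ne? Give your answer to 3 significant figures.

0.491

Graham's law gives rate_Kr/rate_Ne = √(M_Ne/M_Kr) = √(20.18/83.80) = √0.2408 = 0.491.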